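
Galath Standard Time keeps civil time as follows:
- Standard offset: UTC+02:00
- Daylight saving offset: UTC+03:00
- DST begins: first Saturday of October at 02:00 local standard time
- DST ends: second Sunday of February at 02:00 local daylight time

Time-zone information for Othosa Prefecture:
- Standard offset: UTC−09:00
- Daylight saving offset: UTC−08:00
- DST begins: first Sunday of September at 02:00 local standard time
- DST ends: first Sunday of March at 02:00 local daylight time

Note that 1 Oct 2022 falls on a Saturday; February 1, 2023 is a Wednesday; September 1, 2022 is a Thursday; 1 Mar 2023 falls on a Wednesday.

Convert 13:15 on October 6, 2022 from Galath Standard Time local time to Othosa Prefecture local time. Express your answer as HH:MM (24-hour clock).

02:15

1 October 2022 is a Saturday, so the first Saturday is October 1.
1 February 2023 is a Wednesday, so the first Sunday is February 5 and the second is February 12.
October 6, 2022 falls between 1 October 2022 and 12 February 2023, so daylight saving is in effect and Galath Standard Time is at UTC+03:00.
13:15 Galath Standard Time − 3h = 10:15 UTC.
1 September 2022 is a Thursday, so the first Sunday is September 4.
1 March 2023 is a Wednesday, so the first Sunday is March 5.
At the standard offset (UTC−09:00), 10:15 UTC − 9h = 01:15 Othosa Prefecture standard time.
The standard-time date in Othosa Prefecture, October 6, 2022, falls between 4 September 2022 and 5 March 2023, so daylight saving is in effect and Othosa Prefecture is at UTC−08:00.
10:15 UTC − 8h = 02:15 Othosa Prefecture.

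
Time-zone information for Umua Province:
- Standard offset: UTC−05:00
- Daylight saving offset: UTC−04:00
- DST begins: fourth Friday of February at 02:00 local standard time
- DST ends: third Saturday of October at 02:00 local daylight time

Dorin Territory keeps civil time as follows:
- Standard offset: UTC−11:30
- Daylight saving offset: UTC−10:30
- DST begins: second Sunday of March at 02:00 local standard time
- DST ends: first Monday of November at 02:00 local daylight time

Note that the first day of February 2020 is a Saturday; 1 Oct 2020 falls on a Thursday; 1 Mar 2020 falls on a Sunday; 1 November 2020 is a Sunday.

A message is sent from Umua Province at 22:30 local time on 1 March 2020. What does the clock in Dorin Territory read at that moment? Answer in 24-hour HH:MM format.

15:00

1 February 2020 is a Saturday, so the first Friday is February 7 and the fourth is February 28.
1 October 2020 is a Thursday, so the first Saturday is October 3 and the third is October 17.
Daylight saving runs 28 February – 17 October; 1 March 2020 is inside that window, so Umua Province is at UTC−04:00.
22:30 Umua Province + 4h = 02:30 UTC (rolling into the next day, 2 March 2020).
1 March 2020 is a Sunday, so the first Sunday is March 1 and the second is March 8.
1 November 2020 is a Sunday, so the first Monday is November 2.
At the standard offset (UTC−11:30), 02:30 UTC − 11h30m = 15:00 Dorin Territory standard time (rolling into the previous day, 1 March 2020).
The standard-time date in Dorin Territory, 1 March 2020, is outside the daylight-saving period (8 March – 2 November), so Dorin Territory is on standard time, UTC−11:30.
02:30 UTC − 11h30m = 15:00 Dorin Territory (rolling into the previous day, 1 March 2020).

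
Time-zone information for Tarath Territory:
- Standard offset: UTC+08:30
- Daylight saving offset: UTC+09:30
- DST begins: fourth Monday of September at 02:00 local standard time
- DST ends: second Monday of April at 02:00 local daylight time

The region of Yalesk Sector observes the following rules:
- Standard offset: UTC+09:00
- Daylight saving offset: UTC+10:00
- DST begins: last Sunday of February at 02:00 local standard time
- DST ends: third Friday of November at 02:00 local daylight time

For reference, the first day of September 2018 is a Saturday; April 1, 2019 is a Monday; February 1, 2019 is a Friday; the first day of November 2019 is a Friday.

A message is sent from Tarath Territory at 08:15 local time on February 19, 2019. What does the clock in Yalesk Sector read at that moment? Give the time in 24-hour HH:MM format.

07:45

1 September 2018 is a Saturday, so the first Monday is September 3 and the fourth is September 24.
1 April 2019 is a Monday, so the first Monday is April 1 and the second is April 8.
February 19, 2019 lies within the daylight-saving period (24 September 2018 – 8 April 2019), so Tarath Territory is on daylight time, UTC+09:30.
08:15 Tarath Territory − 9h30m = 22:45 UTC (rolling into the previous day, 18 February 2019).
1 February 2019 is a Friday, so Sundays fall on 3, 10, 17, 24; the last is February 24.
1 November 2019 is a Friday, so the first Friday is November 1 and the third is November 15.
At the standard offset (UTC+09:00), 22:45 UTC + 9h = 07:45 Yalesk Sector standard time (rolling into the next day, 19 February 2019).
The standard-time date in Yalesk Sector, February 19, 2019, is outside the daylight-saving period (24 February – 15 November), so Yalesk Sector is on standard time, UTC+09:00.
22:45 UTC + 9h = 07:45 Yalesk Sector (rolling into the next day, 19 February 2019).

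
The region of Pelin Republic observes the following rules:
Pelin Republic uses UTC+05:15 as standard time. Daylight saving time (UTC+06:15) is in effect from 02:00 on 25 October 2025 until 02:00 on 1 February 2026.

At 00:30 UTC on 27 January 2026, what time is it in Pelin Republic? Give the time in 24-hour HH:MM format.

At the standard offset (UTC+05:15), 00:30 UTC + 5h15m = 05:45 Pelin Republic standard time.
The standard-time date in Pelin Republic, 27 January 2026, lies within the daylight-saving period (25 October 2025 – 1 February 2026), so Pelin Republic is on daylight time, UTC+06:15.
00:30 UTC + 6h15m = 06:45 local.

06:45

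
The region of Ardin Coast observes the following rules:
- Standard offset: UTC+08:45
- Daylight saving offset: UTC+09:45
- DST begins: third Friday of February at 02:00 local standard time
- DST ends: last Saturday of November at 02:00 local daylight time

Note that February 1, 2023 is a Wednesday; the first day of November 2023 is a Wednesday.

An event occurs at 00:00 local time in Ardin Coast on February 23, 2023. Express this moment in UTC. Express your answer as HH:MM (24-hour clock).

14:15

1 February 2023 is a Wednesday, so the first Friday is February 3 and the third is February 17.
1 November 2023 is a Wednesday, so Saturdays fall on 4, 11, 18, 25; the last is November 25.
February 23, 2023 falls between 17 February and 25 November, so daylight saving is in effect and Ardin Coast is at UTC+09:45.
00:00 local − 9h45m = 14:15 UTC (rolling into the previous day, 22 February 2023).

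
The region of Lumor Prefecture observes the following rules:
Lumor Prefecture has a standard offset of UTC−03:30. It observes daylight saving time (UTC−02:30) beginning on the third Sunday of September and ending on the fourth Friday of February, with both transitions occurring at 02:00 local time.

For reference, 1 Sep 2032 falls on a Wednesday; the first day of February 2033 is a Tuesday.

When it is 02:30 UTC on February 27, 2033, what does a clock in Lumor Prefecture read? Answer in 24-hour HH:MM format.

23:00

1 September 2032 is a Wednesday, so the first Sunday is September 5 and the third is September 19.
1 February 2033 is a Tuesday, so the first Friday is February 4 and the fourth is February 25.
At the standard offset (UTC−03:30), 02:30 UTC − 3h30m = 23:00 Lumor Prefecture standard time (rolling into the previous day, 26 February 2033).
The standard-time date in Lumor Prefecture, February 26, 2033, does not fall between 19 September 2032 and 25 February 2033, so daylight saving is not in effect and Lumor Prefecture is at UTC−03:30.
02:30 UTC − 3h30m = 23:00 local (rolling into the previous day, 26 February 2033).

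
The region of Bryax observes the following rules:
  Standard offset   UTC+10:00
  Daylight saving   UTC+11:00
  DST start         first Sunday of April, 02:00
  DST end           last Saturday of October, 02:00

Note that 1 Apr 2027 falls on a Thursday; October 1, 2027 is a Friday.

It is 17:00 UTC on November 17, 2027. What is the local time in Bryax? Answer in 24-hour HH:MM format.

1 April 2027 is a Thursday, so the first Sunday is April 4.
1 October 2027 is a Friday, so Saturdays fall on 2, 9, 16, 23, 30; the last is October 30.
At the standard offset (UTC+10:00), 17:00 UTC + 10h = 03:00 Bryax standard time (rolling into the next day, 18 November 2027).
The standard-time date in Bryax, November 18, 2027, is outside the daylight-saving period (4 April – 30 October), so Bryax is on standard time, UTC+10:00.
17:00 UTC + 10h = 03:00 local (rolling into the next day, 18 November 2027).

03:00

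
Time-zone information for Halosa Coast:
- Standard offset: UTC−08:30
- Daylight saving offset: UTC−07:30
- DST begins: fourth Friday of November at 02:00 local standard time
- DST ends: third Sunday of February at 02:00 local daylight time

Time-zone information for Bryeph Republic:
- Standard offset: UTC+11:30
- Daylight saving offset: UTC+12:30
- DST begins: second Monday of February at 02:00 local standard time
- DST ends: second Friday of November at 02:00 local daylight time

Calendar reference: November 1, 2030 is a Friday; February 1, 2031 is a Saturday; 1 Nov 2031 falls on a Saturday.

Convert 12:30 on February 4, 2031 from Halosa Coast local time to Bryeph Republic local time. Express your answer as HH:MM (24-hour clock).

07:30

1 November 2030 is a Friday, so the first Friday is November 1 and the fourth is November 22.
1 February 2031 is a Saturday, so the first Sunday is February 2 and the third is February 16.
February 4, 2031 falls between 22 November 2030 and 16 February 2031, so daylight saving is in effect and Halosa Coast is at UTC−07:30.
12:30 Halosa Coast + 7h30m = 20:00 UTC.
1 February 2031 is a Saturday, so the first Monday is February 3 and the second is February 10.
1 November 2031 is a Saturday, so the first Friday is November 7 and the second is November 14.
At the standard offset (UTC+11:30), 20:00 UTC + 11h30m = 07:30 Bryeph Republic standard time (rolling into the next day, 5 February 2031).
The standard-time date in Bryeph Republic, February 5, 2031, is outside the daylight-saving period (10 February – 14 November), so Bryeph Republic is on standard time, UTC+11:30.
20:00 UTC + 11h30m = 07:30 Bryeph Republic (rolling into the next day, 5 February 2031).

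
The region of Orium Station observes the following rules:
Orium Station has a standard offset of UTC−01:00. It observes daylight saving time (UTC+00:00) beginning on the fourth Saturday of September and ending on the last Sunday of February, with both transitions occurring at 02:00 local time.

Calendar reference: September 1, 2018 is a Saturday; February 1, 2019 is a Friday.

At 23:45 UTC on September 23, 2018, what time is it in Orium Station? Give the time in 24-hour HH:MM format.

1 September 2018 is a Saturday, so the first Saturday is September 1 and the fourth is September 22.
1 February 2019 is a Friday, so Sundays fall on 3, 10, 17, 24; the last is February 24.
At the standard offset (UTC−01:00), 23:45 UTC − 1h = 22:45 Orium Station standard time.
Daylight saving runs 22 September 2018 – 24 February 2019; the standard-time date in Orium Station, September 23, 2018, is inside that window, so Orium Station is at UTC+00:00.
23:45 UTC + 0h = 23:45 local.

23:45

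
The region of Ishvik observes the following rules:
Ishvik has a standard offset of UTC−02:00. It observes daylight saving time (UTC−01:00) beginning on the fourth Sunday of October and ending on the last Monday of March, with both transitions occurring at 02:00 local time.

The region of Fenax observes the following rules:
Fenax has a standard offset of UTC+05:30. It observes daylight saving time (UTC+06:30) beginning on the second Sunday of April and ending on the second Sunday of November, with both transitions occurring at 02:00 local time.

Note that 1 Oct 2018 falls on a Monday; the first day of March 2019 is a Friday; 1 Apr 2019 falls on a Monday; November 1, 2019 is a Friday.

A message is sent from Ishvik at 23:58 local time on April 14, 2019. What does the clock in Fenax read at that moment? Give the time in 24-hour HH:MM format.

08:28

1 October 2018 is a Monday, so the first Sunday is October 7 and the fourth is October 28.
1 March 2019 is a Friday, so Mondays fall on 4, 11, 18, 25; the last is March 25.
Daylight saving runs 28 October 2018 – 25 March 2019; April 14, 2019 is outside that window, so Ishvik is on standard time at UTC−02:00.
23:58 Ishvik + 2h = 01:58 UTC (rolling into the next day, 15 April 2019).
1 April 2019 is a Monday, so the first Sunday is April 7 and the second is April 14.
1 November 2019 is a Friday, so the first Sunday is November 3 and the second is November 10.
At the standard offset (UTC+05:30), 01:58 UTC + 5h30m = 07:28 Fenax standard time.
The standard-time date in Fenax, April 15, 2019, lies within the daylight-saving period (14 April – 10 November), so Fenax is on daylight time, UTC+06:30.
01:58 UTC + 6h30m = 08:28 Fenax.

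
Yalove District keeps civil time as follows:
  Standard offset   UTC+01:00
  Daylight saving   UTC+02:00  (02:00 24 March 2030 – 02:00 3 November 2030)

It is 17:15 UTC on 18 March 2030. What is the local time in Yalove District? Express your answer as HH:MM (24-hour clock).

18:15

At the standard offset (UTC+01:00), 17:15 UTC + 1h = 18:15 Yalove District standard time.
Daylight saving runs 24 March – 3 November; the standard-time date in Yalove District, 18 March 2030, is outside that window, so Yalove District is on standard time at UTC+01:00.
17:15 UTC + 1h = 18:15 local.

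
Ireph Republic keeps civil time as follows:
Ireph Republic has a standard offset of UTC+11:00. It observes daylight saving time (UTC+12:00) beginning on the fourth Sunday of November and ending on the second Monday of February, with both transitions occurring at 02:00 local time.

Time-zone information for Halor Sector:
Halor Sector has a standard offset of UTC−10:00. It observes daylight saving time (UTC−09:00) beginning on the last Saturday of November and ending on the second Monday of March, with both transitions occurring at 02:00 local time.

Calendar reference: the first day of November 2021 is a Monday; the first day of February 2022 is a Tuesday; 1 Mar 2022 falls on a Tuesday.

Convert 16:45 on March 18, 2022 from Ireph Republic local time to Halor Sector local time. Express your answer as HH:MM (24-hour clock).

1 November 2021 is a Monday, so the first Sunday is November 7 and the fourth is November 28.
1 February 2022 is a Tuesday, so the first Monday is February 7 and the second is February 14.
March 18, 2022 does not fall between 28 November 2021 and 14 February 2022, so daylight saving is not in effect and Ireph Republic is at UTC+11:00.
16:45 Ireph Republic − 11h = 05:45 UTC.
1 November 2021 is a Monday, so Saturdays fall on 6, 13, 20, 27; the last is November 27.
1 March 2022 is a Tuesday, so the first Monday is March 7 and the second is March 14.
At the standard offset (UTC−10:00), 05:45 UTC − 10h = 19:45 Halor Sector standard time (rolling into the previous day, 17 March 2022).
The standard-time date in Halor Sector, March 17, 2022, does not fall between 27 November 2021 and 14 March 2022, so daylight saving is not in effect and Halor Sector is at UTC−10:00.
05:45 UTC − 10h = 19:45 Halor Sector (rolling into the previous day, 17 March 2022).

19:45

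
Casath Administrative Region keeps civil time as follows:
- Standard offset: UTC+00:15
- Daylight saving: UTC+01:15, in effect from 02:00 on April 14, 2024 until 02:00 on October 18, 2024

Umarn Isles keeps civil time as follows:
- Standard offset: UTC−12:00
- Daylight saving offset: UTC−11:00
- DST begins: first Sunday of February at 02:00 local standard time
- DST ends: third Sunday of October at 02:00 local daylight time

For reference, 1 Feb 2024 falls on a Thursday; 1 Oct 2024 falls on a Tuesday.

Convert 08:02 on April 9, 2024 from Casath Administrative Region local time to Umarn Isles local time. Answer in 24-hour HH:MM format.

20:47

April 9, 2024 does not fall between 14 April and 18 October, so daylight saving is not in effect and Casath Administrative Region is at UTC+00:15.
08:02 Casath Administrative Region − 0h15m = 07:47 UTC.
1 February 2024 is a Thursday, so the first Sunday is February 4.
1 October 2024 is a Tuesday, so the first Sunday is October 6 and the third is October 20.
At the standard offset (UTC−12:00), 07:47 UTC − 12h = 19:47 Umarn Isles standard time (rolling into the previous day, 8 April 2024).
The standard-time date in Umarn Isles, April 8, 2024, falls between 4 February and 20 October, so daylight saving is in effect and Umarn Isles is at UTC−11:00.
07:47 UTC − 11h = 20:47 Umarn Isles (rolling into the previous day, 8 April 2024).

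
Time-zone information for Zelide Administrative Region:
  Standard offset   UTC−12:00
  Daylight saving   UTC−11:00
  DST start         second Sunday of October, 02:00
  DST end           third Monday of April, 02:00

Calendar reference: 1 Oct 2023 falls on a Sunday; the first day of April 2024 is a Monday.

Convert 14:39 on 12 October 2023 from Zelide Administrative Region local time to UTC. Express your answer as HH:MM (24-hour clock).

1 October 2023 is a Sunday, so the first Sunday is October 1 and the second is October 8.
1 April 2024 is a Monday, so the first Monday is April 1 and the third is April 15.
12 October 2023 lies within the daylight-saving period (8 October 2023 – 15 April 2024), so Zelide Administrative Region is on daylight time, UTC−11:00.
14:39 local + 11h = 01:39 UTC (rolling into the next day, 13 October 2023).

01:39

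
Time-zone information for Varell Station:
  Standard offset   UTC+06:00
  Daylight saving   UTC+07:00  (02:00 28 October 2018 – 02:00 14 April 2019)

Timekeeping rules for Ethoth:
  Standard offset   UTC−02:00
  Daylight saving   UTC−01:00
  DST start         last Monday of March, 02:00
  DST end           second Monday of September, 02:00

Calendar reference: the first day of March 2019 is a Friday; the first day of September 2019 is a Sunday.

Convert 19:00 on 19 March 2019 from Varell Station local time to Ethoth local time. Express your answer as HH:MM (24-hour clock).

10:00

19 March 2019 falls between 28 October 2018 and 14 April 2019, so daylight saving is in effect and Varell Station is at UTC+07:00.
19:00 Varell Station − 7h = 12:00 UTC.
1 March 2019 is a Friday, so Mondays fall on 4, 11, 18, 25; the last is March 25.
1 September 2019 is a Sunday, so the first Monday is September 2 and the second is September 9.
At the standard offset (UTC−02:00), 12:00 UTC − 2h = 10:00 Ethoth standard time.
The standard-time date in Ethoth, 19 March 2019, does not fall between 25 March and 9 September, so daylight saving is not in effect and Ethoth is at UTC−02:00.
12:00 UTC − 2h = 10:00 Ethoth.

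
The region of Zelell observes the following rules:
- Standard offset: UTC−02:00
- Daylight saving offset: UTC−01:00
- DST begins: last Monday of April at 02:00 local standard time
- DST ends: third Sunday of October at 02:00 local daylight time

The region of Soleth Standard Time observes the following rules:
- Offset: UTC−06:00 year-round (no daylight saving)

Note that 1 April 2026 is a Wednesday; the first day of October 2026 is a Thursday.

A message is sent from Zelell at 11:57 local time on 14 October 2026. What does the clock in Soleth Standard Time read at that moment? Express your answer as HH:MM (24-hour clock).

1 April 2026 is a Wednesday, so Mondays fall on 6, 13, 20, 27; the last is April 27.
1 October 2026 is a Thursday, so the first Sunday is October 4 and the third is October 18.
Daylight saving runs 27 April – 18 October; 14 October 2026 is inside that window, so Zelell is at UTC−01:00.
11:57 Zelell + 1h = 12:57 UTC.
Soleth Standard Time has no daylight saving, so its offset is UTC−06:00 year-round.
12:57 UTC − 6h = 06:57 Soleth Standard Time.

06:57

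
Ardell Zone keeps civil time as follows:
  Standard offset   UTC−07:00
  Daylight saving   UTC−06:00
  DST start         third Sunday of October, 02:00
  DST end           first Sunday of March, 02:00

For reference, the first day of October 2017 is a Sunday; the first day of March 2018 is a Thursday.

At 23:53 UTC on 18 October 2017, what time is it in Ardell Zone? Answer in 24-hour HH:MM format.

17:53

1 October 2017 is a Sunday, so the first Sunday is October 1 and the third is October 15.
1 March 2018 is a Thursday, so the first Sunday is March 4.
At the standard offset (UTC−07:00), 23:53 UTC − 7h = 16:53 Ardell Zone standard time.
The standard-time date in Ardell Zone, 18 October 2017, falls between 15 October 2017 and 4 March 2018, so daylight saving is in effect and Ardell Zone is at UTC−06:00.
23:53 UTC − 6h = 17:53 local.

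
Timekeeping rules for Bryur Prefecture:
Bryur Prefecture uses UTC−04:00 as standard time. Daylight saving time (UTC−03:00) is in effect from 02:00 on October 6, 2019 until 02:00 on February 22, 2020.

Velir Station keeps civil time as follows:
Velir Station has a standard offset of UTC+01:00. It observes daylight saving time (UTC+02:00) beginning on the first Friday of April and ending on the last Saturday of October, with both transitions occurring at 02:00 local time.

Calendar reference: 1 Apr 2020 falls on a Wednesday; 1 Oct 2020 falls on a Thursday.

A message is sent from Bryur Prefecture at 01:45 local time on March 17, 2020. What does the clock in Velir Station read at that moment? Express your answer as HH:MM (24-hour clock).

06:45

March 17, 2020 is outside the daylight-saving period (6 October 2019 – 22 February 2020), so Bryur Prefecture is on standard time, UTC−04:00.
01:45 Bryur Prefecture + 4h = 05:45 UTC.
1 April 2020 is a Wednesday, so the first Friday is April 3.
1 October 2020 is a Thursday, so Saturdays fall on 3, 10, 17, 24, 31; the last is October 31.
At the standard offset (UTC+01:00), 05:45 UTC + 1h = 06:45 Velir Station standard time.
Daylight saving runs 3 April – 31 October; the standard-time date in Velir Station, March 17, 2020, is outside that window, so Velir Station is on standard time at UTC+01:00.
05:45 UTC + 1h = 06:45 Velir Station.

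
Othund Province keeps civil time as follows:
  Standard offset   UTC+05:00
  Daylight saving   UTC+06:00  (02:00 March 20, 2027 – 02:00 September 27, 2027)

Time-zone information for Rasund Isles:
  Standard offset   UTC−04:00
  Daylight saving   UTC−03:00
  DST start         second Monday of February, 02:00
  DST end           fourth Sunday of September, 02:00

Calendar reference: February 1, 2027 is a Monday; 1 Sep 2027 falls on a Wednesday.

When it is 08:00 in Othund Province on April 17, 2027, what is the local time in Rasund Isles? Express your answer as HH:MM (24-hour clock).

April 17, 2027 falls between 20 March and 27 September, so daylight saving is in effect and Othund Province is at UTC+06:00.
08:00 Othund Province − 6h = 02:00 UTC.
1 February 2027 is a Monday, so the first Monday is February 1 and the second is February 8.
1 September 2027 is a Wednesday, so the first Sunday is September 5 and the fourth is September 26.
At the standard offset (UTC−04:00), 02:00 UTC − 4h = 22:00 Rasund Isles standard time (rolling into the previous day, 16 April 2027).
Daylight saving runs 8 February – 26 September; the standard-time date in Rasund Isles, April 16, 2027, is inside that window, so Rasund Isles is at UTC−03:00.
02:00 UTC − 3h = 23:00 Rasund Isles (rolling into the previous day, 16 April 2027).

23:00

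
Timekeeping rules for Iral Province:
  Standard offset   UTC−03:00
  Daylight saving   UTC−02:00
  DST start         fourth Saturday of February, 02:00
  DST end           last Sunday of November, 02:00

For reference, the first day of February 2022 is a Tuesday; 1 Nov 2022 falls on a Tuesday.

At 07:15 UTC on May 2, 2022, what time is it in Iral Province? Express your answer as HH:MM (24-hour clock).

05:15

1 February 2022 is a Tuesday, so the first Saturday is February 5 and the fourth is February 26.
1 November 2022 is a Tuesday, so Sundays fall on 6, 13, 20, 27; the last is November 27.
At the standard offset (UTC−03:00), 07:15 UTC − 3h = 04:15 Iral Province standard time.
The standard-time date in Iral Province, May 2, 2022, lies within the daylight-saving period (26 February – 27 November), so Iral Province is on daylight time, UTC−02:00.
07:15 UTC − 2h = 05:15 local.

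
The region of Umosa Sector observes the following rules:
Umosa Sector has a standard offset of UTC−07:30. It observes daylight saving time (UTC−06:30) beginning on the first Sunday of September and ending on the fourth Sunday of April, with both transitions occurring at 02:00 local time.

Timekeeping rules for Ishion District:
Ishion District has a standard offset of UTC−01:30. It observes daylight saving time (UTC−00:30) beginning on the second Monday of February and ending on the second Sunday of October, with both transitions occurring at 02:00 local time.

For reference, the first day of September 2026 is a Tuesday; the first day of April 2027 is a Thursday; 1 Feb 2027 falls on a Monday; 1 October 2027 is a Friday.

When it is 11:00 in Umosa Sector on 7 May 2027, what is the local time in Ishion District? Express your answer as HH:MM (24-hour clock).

18:00

1 September 2026 is a Tuesday, so the first Sunday is September 6.
1 April 2027 is a Thursday, so the first Sunday is April 4 and the fourth is April 25.
Daylight saving runs 6 September 2026 – 25 April 2027; 7 May 2027 is outside that window, so Umosa Sector is on standard time at UTC−07:30.
11:00 Umosa Sector + 7h30m = 18:30 UTC.
1 February 2027 is a Monday, so the first Monday is February 1 and the second is February 8.
1 October 2027 is a Friday, so the first Sunday is October 3 and the second is October 10.
At the standard offset (UTC−01:30), 18:30 UTC − 1h30m = 17:00 Ishion District standard time.
The standard-time date in Ishion District, 7 May 2027, lies within the daylight-saving period (8 February – 10 October), so Ishion District is on daylight time, UTC−00:30.
18:30 UTC − 0h30m = 18:00 Ishion District.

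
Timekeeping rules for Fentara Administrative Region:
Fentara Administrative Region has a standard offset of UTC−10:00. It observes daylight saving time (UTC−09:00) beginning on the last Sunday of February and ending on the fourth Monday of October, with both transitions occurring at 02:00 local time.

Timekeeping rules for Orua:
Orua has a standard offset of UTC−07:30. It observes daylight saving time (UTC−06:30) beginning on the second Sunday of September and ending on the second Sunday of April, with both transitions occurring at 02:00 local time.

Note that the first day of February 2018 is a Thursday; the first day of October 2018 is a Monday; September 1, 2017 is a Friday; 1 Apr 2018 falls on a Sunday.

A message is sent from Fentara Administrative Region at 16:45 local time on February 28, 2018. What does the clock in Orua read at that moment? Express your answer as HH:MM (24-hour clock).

1 February 2018 is a Thursday, so Sundays fall on 4, 11, 18, 25; the last is February 25.
1 October 2018 is a Monday, so the first Monday is October 1 and the fourth is October 22.
February 28, 2018 lies within the daylight-saving period (25 February – 22 October), so Fentara Administrative Region is on daylight time, UTC−09:00.
16:45 Fentara Administrative Region + 9h = 01:45 UTC (rolling into the next day, 1 March 2018).
1 September 2017 is a Friday, so the first Sunday is September 3 and the second is September 10.
1 April 2018 is a Sunday, so the first Sunday is April 1 and the second is April 8.
At the standard offset (UTC−07:30), 01:45 UTC − 7h30m = 18:15 Orua standard time (rolling into the previous day, 28 February 2018).
The standard-time date in Orua, February 28, 2018, lies within the daylight-saving period (10 September 2017 – 8 April 2018), so Orua is on daylight time, UTC−06:30.
01:45 UTC − 6h30m = 19:15 Orua (rolling into the previous day, 28 February 2018).

19:15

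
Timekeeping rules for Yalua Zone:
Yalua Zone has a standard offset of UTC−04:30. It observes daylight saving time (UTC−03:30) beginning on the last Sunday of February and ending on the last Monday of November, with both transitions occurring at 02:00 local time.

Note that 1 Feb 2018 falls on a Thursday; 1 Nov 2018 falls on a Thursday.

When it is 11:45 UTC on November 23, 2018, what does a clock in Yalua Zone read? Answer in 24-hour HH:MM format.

08:15

1 February 2018 is a Thursday, so Sundays fall on 4, 11, 18, 25; the last is February 25.
1 November 2018 is a Thursday, so Mondays fall on 5, 12, 19, 26; the last is November 26.
At the standard offset (UTC−04:30), 11:45 UTC − 4h30m = 07:15 Yalua Zone standard time.
Daylight saving runs 25 February – 26 November; the standard-time date in Yalua Zone, November 23, 2018, is inside that window, so Yalua Zone is at UTC−03:30.
11:45 UTC − 3h30m = 08:15 local.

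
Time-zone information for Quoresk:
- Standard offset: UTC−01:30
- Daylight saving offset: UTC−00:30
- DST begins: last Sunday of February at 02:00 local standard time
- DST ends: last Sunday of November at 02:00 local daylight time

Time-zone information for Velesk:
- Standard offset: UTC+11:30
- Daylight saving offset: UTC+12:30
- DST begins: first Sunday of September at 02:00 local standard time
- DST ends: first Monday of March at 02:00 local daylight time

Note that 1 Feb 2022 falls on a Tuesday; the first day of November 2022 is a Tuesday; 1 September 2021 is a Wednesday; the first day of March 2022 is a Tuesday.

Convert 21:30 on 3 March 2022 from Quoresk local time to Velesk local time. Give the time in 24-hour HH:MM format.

10:30

1 February 2022 is a Tuesday, so Sundays fall on 6, 13, 20, 27; the last is February 27.
1 November 2022 is a Tuesday, so Sundays fall on 6, 13, 20, 27; the last is November 27.
Daylight saving runs 27 February – 27 November; 3 March 2022 is inside that window, so Quoresk is at UTC−00:30.
21:30 Quoresk + 0h30m = 22:00 UTC.
1 September 2021 is a Wednesday, so the first Sunday is September 5.
1 March 2022 is a Tuesday, so the first Monday is March 7.
At the standard offset (UTC+11:30), 22:00 UTC + 11h30m = 09:30 Velesk standard time (rolling into the next day, 4 March 2022).
The standard-time date in Velesk, 4 March 2022, falls between 5 September 2021 and 7 March 2022, so daylight saving is in effect and Velesk is at UTC+12:30.
22:00 UTC + 12h30m = 10:30 Velesk (rolling into the next day, 4 March 2022).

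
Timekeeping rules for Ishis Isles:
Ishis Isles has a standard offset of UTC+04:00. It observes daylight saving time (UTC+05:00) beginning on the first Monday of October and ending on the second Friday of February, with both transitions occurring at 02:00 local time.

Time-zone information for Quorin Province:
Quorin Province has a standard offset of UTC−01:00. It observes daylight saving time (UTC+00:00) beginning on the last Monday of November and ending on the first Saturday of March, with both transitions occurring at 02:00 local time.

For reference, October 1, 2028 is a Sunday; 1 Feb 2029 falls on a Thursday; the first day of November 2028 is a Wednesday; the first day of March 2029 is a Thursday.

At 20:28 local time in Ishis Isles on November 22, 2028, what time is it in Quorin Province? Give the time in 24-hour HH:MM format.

1 October 2028 is a Sunday, so the first Monday is October 2.
1 February 2029 is a Thursday, so the first Friday is February 2 and the second is February 9.
November 22, 2028 lies within the daylight-saving period (2 October 2028 – 9 February 2029), so Ishis Isles is on daylight time, UTC+05:00.
20:28 Ishis Isles − 5h = 15:28 UTC.
1 November 2028 is a Wednesday, so Mondays fall on 6, 13, 20, 27; the last is November 27.
1 March 2029 is a Thursday, so the first Saturday is March 3.
At the standard offset (UTC−01:00), 15:28 UTC − 1h = 14:28 Quorin Province standard time.
The standard-time date in Quorin Province, November 22, 2028, does not fall between 27 November 2028 and 3 March 2029, so daylight saving is not in effect and Quorin Province is at UTC−01:00.
15:28 UTC − 1h = 14:28 Quorin Province.

14:28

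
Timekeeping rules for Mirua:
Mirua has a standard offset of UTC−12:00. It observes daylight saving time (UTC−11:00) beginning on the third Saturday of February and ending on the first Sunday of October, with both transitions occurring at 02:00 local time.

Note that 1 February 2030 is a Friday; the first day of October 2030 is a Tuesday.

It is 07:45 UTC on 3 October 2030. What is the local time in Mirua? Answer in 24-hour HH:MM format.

1 February 2030 is a Friday, so the first Saturday is February 2 and the third is February 16.
1 October 2030 is a Tuesday, so the first Sunday is October 6.
At the standard offset (UTC−12:00), 07:45 UTC − 12h = 19:45 Mirua standard time (rolling into the previous day, 2 October 2030).
The standard-time date in Mirua, 2 October 2030, falls between 16 February and 6 October, so daylight saving is in effect and Mirua is at UTC−11:00.
07:45 UTC − 11h = 20:45 local (rolling into the previous day, 2 October 2030).

20:45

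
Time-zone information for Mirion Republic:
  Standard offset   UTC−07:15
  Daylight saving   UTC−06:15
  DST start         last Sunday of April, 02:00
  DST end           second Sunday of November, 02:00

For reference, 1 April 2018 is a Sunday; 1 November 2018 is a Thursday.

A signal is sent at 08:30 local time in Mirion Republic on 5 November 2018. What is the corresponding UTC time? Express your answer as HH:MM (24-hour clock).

1 April 2018 is a Sunday, so Sundays fall on 1, 8, 15, 22, 29; the last is April 29.
1 November 2018 is a Thursday, so the first Sunday is November 4 and the second is November 11.
5 November 2018 lies within the daylight-saving period (29 April – 11 November), so Mirion Republic is on daylight time, UTC−06:15.
08:30 local + 6h15m = 14:45 UTC.

14:45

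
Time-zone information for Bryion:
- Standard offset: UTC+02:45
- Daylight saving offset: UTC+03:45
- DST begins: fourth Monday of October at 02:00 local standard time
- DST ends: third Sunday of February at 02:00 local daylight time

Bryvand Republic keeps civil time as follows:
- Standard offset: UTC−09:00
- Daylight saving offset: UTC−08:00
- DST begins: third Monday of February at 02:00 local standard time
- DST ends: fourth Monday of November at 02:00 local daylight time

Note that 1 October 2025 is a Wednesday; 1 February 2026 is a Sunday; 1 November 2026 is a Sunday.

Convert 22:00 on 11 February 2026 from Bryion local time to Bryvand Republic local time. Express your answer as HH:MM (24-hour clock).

09:15

1 October 2025 is a Wednesday, so the first Monday is October 6 and the fourth is October 27.
1 February 2026 is a Sunday, so the first Sunday is February 1 and the third is February 15.
11 February 2026 falls between 27 October 2025 and 15 February 2026, so daylight saving is in effect and Bryion is at UTC+03:45.
22:00 Bryion − 3h45m = 18:15 UTC.
1 February 2026 is a Sunday, so the first Monday is February 2 and the third is February 16.
1 November 2026 is a Sunday, so the first Monday is November 2 and the fourth is November 23.
At the standard offset (UTC−09:00), 18:15 UTC − 9h = 09:15 Bryvand Republic standard time.
Daylight saving runs 16 February – 23 November; the standard-time date in Bryvand Republic, 11 February 2026, is outside that window, so Bryvand Republic is on standard time at UTC−09:00.
18:15 UTC − 9h = 09:15 Bryvand Republic.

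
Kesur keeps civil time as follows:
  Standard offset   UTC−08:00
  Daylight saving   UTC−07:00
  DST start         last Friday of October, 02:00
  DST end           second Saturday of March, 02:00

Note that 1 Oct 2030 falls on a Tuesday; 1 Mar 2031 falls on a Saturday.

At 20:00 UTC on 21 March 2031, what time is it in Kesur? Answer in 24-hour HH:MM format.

1 October 2030 is a Tuesday, so Fridays fall on 4, 11, 18, 25; the last is October 25.
1 March 2031 is a Saturday, so the first Saturday is March 1 and the second is March 8.
At the standard offset (UTC−08:00), 20:00 UTC − 8h = 12:00 Kesur standard time.
The standard-time date in Kesur, 21 March 2031, is outside the daylight-saving period (25 October 2030 – 8 March 2031), so Kesur is on standard time, UTC−08:00.
20:00 UTC − 8h = 12:00 local.

12:00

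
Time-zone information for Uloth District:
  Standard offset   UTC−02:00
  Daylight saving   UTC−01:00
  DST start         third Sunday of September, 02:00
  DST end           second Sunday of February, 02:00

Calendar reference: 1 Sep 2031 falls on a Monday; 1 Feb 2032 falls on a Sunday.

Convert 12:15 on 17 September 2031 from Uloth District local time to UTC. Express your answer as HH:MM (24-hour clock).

14:15

1 September 2031 is a Monday, so the first Sunday is September 7 and the third is September 21.
1 February 2032 is a Sunday, so the first Sunday is February 1 and the second is February 8.
17 September 2031 is outside the daylight-saving period (21 September 2031 – 8 February 2032), so Uloth District is on standard time, UTC−02:00.
12:15 local + 2h = 14:15 UTC.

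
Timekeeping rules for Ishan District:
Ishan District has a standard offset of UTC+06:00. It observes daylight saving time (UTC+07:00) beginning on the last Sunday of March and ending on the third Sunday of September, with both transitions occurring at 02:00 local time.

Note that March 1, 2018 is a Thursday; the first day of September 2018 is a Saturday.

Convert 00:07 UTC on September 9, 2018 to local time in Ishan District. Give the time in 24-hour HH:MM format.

1 March 2018 is a Thursday, so Sundays fall on 4, 11, 18, 25; the last is March 25.
1 September 2018 is a Saturday, so the first Sunday is September 2 and the third is September 16.
At the standard offset (UTC+06:00), 00:07 UTC + 6h = 06:07 Ishan District standard time.
The standard-time date in Ishan District, September 9, 2018, lies within the daylight-saving period (25 March – 16 September), so Ishan District is on daylight time, UTC+07:00.
00:07 UTC + 7h = 07:07 local.

07:07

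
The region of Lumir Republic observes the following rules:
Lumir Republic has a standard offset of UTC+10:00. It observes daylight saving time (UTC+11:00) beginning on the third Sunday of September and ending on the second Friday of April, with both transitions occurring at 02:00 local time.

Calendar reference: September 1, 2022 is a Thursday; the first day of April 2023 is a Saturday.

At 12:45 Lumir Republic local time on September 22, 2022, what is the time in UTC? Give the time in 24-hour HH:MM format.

1 September 2022 is a Thursday, so the first Sunday is September 4 and the third is September 18.
1 April 2023 is a Saturday, so the first Friday is April 7 and the second is April 14.
September 22, 2022 falls between 18 September 2022 and 14 April 2023, so daylight saving is in effect and Lumir Republic is at UTC+11:00.
12:45 local − 11h = 01:45 UTC.

01:45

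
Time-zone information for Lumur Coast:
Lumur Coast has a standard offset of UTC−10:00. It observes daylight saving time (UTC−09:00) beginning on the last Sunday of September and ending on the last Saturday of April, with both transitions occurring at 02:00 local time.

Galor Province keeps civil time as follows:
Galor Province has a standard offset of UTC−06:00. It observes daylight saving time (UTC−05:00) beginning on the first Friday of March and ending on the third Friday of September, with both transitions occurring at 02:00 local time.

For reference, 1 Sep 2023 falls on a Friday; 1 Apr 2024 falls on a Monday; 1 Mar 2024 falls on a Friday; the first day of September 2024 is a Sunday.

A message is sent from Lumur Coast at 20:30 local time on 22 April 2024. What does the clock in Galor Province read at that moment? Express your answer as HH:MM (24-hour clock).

1 September 2023 is a Friday, so Sundays fall on 3, 10, 17, 24; the last is September 24.
1 April 2024 is a Monday, so Saturdays fall on 6, 13, 20, 27; the last is April 27.
22 April 2024 falls between 24 September 2023 and 27 April 2024, so daylight saving is in effect and Lumur Coast is at UTC−09:00.
20:30 Lumur Coast + 9h = 05:30 UTC (rolling into the next day, 23 April 2024).
1 March 2024 is a Friday, so the first Friday is March 1.
1 September 2024 is a Sunday, so the first Friday is September 6 and the third is September 20.
At the standard offset (UTC−06:00), 05:30 UTC − 6h = 23:30 Galor Province standard time (rolling into the previous day, 22 April 2024).
The standard-time date in Galor Province, 22 April 2024, falls between 1 March and 20 September, so daylight saving is in effect and Galor Province is at UTC−05:00.
05:30 UTC − 5h = 00:30 Galor Province.

00:30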